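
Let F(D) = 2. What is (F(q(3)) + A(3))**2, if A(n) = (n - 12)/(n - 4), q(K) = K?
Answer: 121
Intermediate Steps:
A(n) = (-12 + n)/(-4 + n)
(F(q(3)) + A(3))**2 = (2 + (-12 + 3)/(-4 + 3))**2 = (2 - 9/(-1))**2 = (2 - 1*(-9))**2 = (2 + 9)**2 = 11**2 = 121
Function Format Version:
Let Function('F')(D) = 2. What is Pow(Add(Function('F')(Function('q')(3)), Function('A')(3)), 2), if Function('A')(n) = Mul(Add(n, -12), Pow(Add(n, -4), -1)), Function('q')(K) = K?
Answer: 121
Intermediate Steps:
Function('A')(n) = Mul(Pow(Add(-4, n), -1), Add(-12, n)) (Function('A')(n) = Mul(Add(-12, n), Pow(Add(-4, n), -1)) = Mul(Pow(Add(-4, n), -1), Add(-12, n)))
Pow(Add(Function('F')(Function('q')(3)), Function('A')(3)), 2) = Pow(Add(2, Mul(Pow(Add(-4, 3), -1), Add(-12, 3))), 2) = Pow(Add(2, Mul(Pow(-1, -1), -9)), 2) = Pow(Add(2, Mul(-1, -9)), 2) = Pow(Add(2, 9), 2) = Pow(11, 2) = 121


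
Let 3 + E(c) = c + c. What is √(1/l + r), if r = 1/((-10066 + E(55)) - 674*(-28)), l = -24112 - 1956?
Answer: √20336034495/16596006 ≈ 0.0085927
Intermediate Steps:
l = -26068
E(c) = -3 + 2*c (E(c) = -3 + (c + c) = -3 + 2*c)
r = 1/8913 (r = 1/((-10066 + (-3 + 2*55)) - 674*(-28)) = 1/((-10066 + (-3 + 110)) + 18872) = 1/((-10066 + 107) + 18872) = 1/(-9959 + 18872) = 1/8913 ≈ 0.00011220)
√(1/l + r) = √(1/(-26068) + 1/8913) = √(-1/26068 + 1/8913) = √(17155/232344084) = √20336034495/16596006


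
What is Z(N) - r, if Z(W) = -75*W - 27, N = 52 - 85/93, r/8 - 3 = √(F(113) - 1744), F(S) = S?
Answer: -120356/31 - 8*I*√1631 ≈ -3882.5 - 323.08*I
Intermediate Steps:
r = 24 + 8*I*√1631 (r = 24 + 8*√(113 - 1744) = 24 + 8*√(-1631) = 24 + 8*(I*√1631) = 24 + 8*I*√1631 ≈ 24.0 + 323.08*I)
N = 4751/93 (N = 52 - 85/93 = 4751/93 ≈ 51.086)
Z(W) = -27 - 75*W
Z(N) - r = (-27 - 75*4751/93) - (24 + 8*I*√1631) = (-27 - 118775/31) + (-24 - 8*I*√1631) = -119612/31 + (-24 - 8*I*√1631) = -120356/31 - 8*I*√1631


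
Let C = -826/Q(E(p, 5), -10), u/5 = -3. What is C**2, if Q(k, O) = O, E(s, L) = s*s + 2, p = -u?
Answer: 170569/25 ≈ 6822.8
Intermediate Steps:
u = -15 (u = 5*(-3) = -15)
p = 15 (p = -1*(-15) = 15)
E(s, L) = 2 + s**2 (E(s, L) = s**2 + 2 = 2 + s**2)
C = 413/5 (C = -826/(-10) = -826*(-1/10) = 413/5 ≈ 82.600)
C**2 = (413/5)**2 = 170569/25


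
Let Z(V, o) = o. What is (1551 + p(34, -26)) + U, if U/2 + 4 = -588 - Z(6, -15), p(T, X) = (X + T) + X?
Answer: 379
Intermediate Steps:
p(T, X) = T + 2*X (p(T, X) = (T + X) + X = T + 2*X)
U = -1154 (U = -8 + 2*(-588 - 1*(-15)) = -8 + 2*(-588 + 15) = -8 + 2*(-573) = -8 - 1146 = -1154)
(1551 + p(34, -26)) + U = (1551 + (34 + 2*(-26))) - 1154 = (1551 + (34 - 52)) - 1154 = (1551 - 18) - 1154 = 1533 - 1154 = 379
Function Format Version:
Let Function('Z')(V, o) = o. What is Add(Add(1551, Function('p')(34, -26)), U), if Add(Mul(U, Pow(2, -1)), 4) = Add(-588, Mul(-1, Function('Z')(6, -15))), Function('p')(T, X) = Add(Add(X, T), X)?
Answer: 379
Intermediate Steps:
Function('p')(T, X) = Add(T, Mul(2, X)) (Function('p')(T, X) = Add(Add(T, X), X) = Add(T, Mul(2, X)))
U = -1154 (U = Add(-8, Mul(2, Add(-588, Mul(-1, -15)))) = Add(-8, Mul(2, Add(-588, 15))) = Add(-8, Mul(2, -573)) = Add(-8, -1146) = -1154)
Add(Add(1551, Function('p')(34, -26)), U) = Add(Add(1551, Add(34, Mul(2, -26))), -1154) = Add(Add(1551, Add(34, -52)), -1154) = Add(Add(1551, -18), -1154) = Add(1533, -1154) = 379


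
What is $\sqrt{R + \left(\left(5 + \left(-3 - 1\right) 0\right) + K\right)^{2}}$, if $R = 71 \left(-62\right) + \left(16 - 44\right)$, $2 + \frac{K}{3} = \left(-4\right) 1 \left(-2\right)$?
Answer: $i \sqrt{3901} \approx 62.458 i$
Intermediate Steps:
$K = 18$ ($K = -6 + 3 \left(-4\right) 1 \left(-2\right) = -6 + 3 \left(\left(-4\right) \left(-2\right)\right) = -6 + 3 \cdot 8 = -6 + 24 = 18$)
$R = -4430$ ($R = -4402 + \left(16 - 44\right) = -4402 - 28 = -4430$)
$\sqrt{R + \left(\left(5 + \left(-3 - 1\right) 0\right) + K\right)^{2}} = \sqrt{-4430 + \left(\left(5 + \left(-3 - 1\right) 0\right) + 18\right)^{2}} = \sqrt{-4430 + \left(\left(5 - 0\right) + 18\right)^{2}} = \sqrt{-4430 + \left(\left(5 + 0\right) + 18\right)^{2}} = \sqrt{-4430 + \left(5 + 18\right)^{2}} = \sqrt{-4430 + 23^{2}} = \sqrt{-4430 + 529} = \sqrt{-3901} = i \sqrt{3901}$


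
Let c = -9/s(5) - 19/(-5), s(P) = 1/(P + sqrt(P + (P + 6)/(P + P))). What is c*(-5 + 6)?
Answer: -206/5 - 9*sqrt(610)/10 ≈ -63.428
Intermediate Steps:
s(P) = 1/(P + sqrt(P + (6 + P)/(2*P))) (s(P) = 1/(P + sqrt(P + (6 + P)/((2*P)))) = 1/(P + sqrt(P + (6 + P)*(1/(2*P)))) = 1/(P + sqrt(P + (6 + P)/(2*P))))
c = -206/5 - 9*sqrt(610)/10 (c = -(45 + 9*sqrt(2)*sqrt(1 + 2*5 + 6/5)/2) - 19/(-5) = -(45 + 9*sqrt(2)*sqrt(1 + 10 + 6*(1/5))/2) - 19*(-1/5) = -(45 + 9*sqrt(2)*sqrt(1 + 10 + 6/5)/2) + 19/5 = -(45 + 9*sqrt(610)/10) + 19/5 = -9*(5 + sqrt(610)/10) + 19/5 = (-45 - 9*sqrt(610)/10) + 19/5 = -206/5 - 9*sqrt(610)/10 ≈ -63.428)
c*(-5 + 6) = (-206/5 - 9*sqrt(610)/10)*(-5 + 6) = (-206/5 - 9*sqrt(610)/10)*1 = -206/5 - 9*sqrt(610)/10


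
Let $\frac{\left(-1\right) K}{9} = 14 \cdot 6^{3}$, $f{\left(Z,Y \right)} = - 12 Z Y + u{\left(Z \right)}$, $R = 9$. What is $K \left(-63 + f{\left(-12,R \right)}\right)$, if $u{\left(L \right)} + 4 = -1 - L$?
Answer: $-33747840$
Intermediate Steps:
$u{\left(L \right)} = -5 - L$ ($u{\left(L \right)} = -4 - \left(1 + L\right) = -5 - L$)
$f{\left(Z,Y \right)} = -5 - Z - 12 Y Z$ ($f{\left(Z,Y \right)} = - 12 Z Y - \left(5 + Z\right) = - 12 Y Z - \left(5 + Z\right) = -5 - Z - 12 Y Z$)
$K = -27216$ ($K = - 9 \cdot 14 \cdot 6^{3} = - 9 \cdot 14 \cdot 216 = \left(-9\right) 3024 = -27216$)
$K \left(-63 + f{\left(-12,R \right)}\right) = - 27216 \left(-63 - \left(-7 - 1296\right)\right) = - 27216 \left(-63 + \left(-5 + 12 + 1296\right)\right) = - 27216 \left(-63 + 1303\right) = \left(-27216\right) 1240 = -33747840$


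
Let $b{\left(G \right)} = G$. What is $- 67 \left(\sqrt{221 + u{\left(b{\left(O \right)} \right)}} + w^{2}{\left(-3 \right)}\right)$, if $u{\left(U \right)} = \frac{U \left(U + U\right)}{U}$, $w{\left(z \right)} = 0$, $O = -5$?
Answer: $- 67 \sqrt{211} \approx -973.23$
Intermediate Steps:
$u{\left(U \right)} = 2 U$ ($u{\left(U \right)} = \frac{U 2 U}{U} = \frac{2 U^{2}}{U} = 2 U$)
$- 67 \left(\sqrt{221 + u{\left(b{\left(O \right)} \right)}} + w^{2}{\left(-3 \right)}\right) = - 67 \left(\sqrt{221 + 2 \left(-5\right)} + 0^{2}\right) = - 67 \left(\sqrt{221 - 10} + 0\right) = - 67 \left(\sqrt{211} + 0\right) = - 67 \sqrt{211}$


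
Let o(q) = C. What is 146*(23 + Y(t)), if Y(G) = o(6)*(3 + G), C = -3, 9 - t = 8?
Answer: 1606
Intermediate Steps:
t = 1 (t = 9 - 1*8 = 9 - 8 = 1)
o(q) = -3
Y(G) = -9 - 3*G (Y(G) = -3*(3 + G) = -9 - 3*G)
146*(23 + Y(t)) = 146*(23 + (-9 - 3*1)) = 146*(23 + (-9 - 3)) = 146*(23 - 12) = 146*11 = 1606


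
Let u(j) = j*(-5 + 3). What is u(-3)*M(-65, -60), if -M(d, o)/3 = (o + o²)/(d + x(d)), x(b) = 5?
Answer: 1062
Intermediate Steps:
M(d, o) = -3*(o + o²)/(5 + d) (M(d, o) = -3*(o + o²)/(d + 5) = -3*(o + o²)/(5 + d))
u(j) = -2*j (u(j) = j*(-2) = -2*j)
u(-3)*M(-65, -60) = (-2*(-3))*(-3*(-60)*(1 - 60)/(5 - 65)) = 6*(-3*(-60)*(-59)/(-60)) = 6*(-3*(-60)*(-1/60)*(-59)) = 6*177 = 1062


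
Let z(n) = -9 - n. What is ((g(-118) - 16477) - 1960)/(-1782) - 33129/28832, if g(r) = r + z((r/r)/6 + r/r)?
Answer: 714352511/77067936 ≈ 9.2691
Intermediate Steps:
g(r) = -61/6 + r (g(r) = r + (-9 - ((r/r)/6 + r/r)) = r + (-9 - (1*(⅙) + 1)) = r + (-9 - (⅙ + 1)) = r + (-9 - 1*7/6) = r + (-9 - 7/6) = r - 61/6 = -61/6 + r)
((g(-118) - 16477) - 1960)/(-1782) - 33129/28832 = (((-61/6 - 118) - 16477) - 1960)/(-1782) - 33129/28832 = ((-769/6 - 16477) - 1960)*(-1/1782) - 33129*1/28832 = (-99631/6 - 1960)*(-1/1782) - 33129/28832 = -111391/6*(-1/1782) - 33129/28832 = 111391/10692 - 33129/28832 = 714352511/77067936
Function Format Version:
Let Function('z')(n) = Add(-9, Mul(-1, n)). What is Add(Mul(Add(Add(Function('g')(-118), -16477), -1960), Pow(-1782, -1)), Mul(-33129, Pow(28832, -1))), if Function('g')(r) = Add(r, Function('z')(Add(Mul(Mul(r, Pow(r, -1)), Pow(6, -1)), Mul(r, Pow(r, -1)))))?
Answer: Rational(714352511, 77067936) ≈ 9.2691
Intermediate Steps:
Function('g')(r) = Add(Rational(-61, 6), r) (Function('g')(r) = Add(r, Add(-9, Mul(-1, Add(Mul(Mul(r, Pow(r, -1)), Pow(6, -1)), Mul(r, Pow(r, -1)))))) = Add(r, Add(-9, Mul(-1, Add(Mul(1, Rational(1, 6)), 1)))) = Add(r, Add(-9, Mul(-1, Add(Rational(1, 6), 1)))) = Add(r, Add(-9, Mul(-1, Rational(7, 6)))) = Add(r, Add(-9, Rational(-7, 6))) = Add(r, Rational(-61, 6)) = Add(Rational(-61, 6), r))
Add(Mul(Add(Add(Function('g')(-118), -16477), -1960), Pow(-1782, -1)), Mul(-33129, Pow(28832, -1))) = Add(Mul(Add(Add(Add(Rational(-61, 6), -118), -16477), -1960), Pow(-1782, -1)), Mul(-33129, Pow(28832, -1))) = Add(Mul(Add(Add(Rational(-769, 6), -16477), -1960), Rational(-1, 1782)), Mul(-33129, Rational(1, 28832))) = Add(Mul(Add(Rational(-99631, 6), -1960), Rational(-1, 1782)), Rational(-33129, 28832)) = Add(Mul(Rational(-111391, 6), Rational(-1, 1782)), Rational(-33129, 28832)) = Add(Rational(111391, 10692), Rational(-33129, 28832)) = Rational(714352511, 77067936)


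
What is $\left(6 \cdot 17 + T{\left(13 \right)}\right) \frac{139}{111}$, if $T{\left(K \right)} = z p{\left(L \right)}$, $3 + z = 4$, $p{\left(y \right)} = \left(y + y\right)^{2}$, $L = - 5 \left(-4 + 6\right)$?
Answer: $\frac{69778}{111} \approx 628.63$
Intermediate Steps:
$L = -10$ ($L = \left(-5\right) 2 = -10$)
$p{\left(y \right)} = 4 y^{2}$ ($p{\left(y \right)} = \left(2 y\right)^{2} = 4 y^{2}$)
$z = 1$ ($z = -3 + 4 = 1$)
$T{\left(K \right)} = 400$ ($T{\left(K \right)} = 1 \cdot 4 \left(-10\right)^{2} = 1 \cdot 4 \cdot 100 = 1 \cdot 400 = 400$)
$\left(6 \cdot 17 + T{\left(13 \right)}\right) \frac{139}{111} = \left(6 \cdot 17 + 400\right) \frac{139}{111} = \left(102 + 400\right) 139 \cdot \frac{1}{111} = 502 \cdot \frac{139}{111} = \frac{69778}{111}$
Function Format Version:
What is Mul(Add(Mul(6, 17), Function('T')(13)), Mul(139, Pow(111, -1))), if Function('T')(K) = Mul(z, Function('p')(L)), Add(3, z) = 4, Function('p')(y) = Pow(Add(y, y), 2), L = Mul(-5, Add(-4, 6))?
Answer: Rational(69778, 111) ≈ 628.63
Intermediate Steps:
L = -10 (L = Mul(-5, 2) = -10)
Function('p')(y) = Mul(4, Pow(y, 2)) (Function('p')(y) = Pow(Mul(2, y), 2) = Mul(4, Pow(y, 2)))
z = 1 (z = Add(-3, 4) = 1)
Function('T')(K) = 400 (Function('T')(K) = Mul(1, Mul(4, Pow(-10, 2))) = Mul(1, Mul(4, 100)) = Mul(1, 400) = 400)
Mul(Add(Mul(6, 17), Function('T')(13)), Mul(139, Pow(111, -1))) = Mul(Add(Mul(6, 17), 400), Mul(139, Pow(111, -1))) = Mul(Add(102, 400), Mul(139, Rational(1, 111))) = Mul(502, Rational(139, 111)) = Rational(69778, 111)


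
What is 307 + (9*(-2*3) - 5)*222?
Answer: -12791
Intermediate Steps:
307 + (9*(-2*3) - 5)*222 = 307 + (9*(-6) - 5)*222 = 307 + (-54 - 5)*222 = 307 - 59*222 = 307 - 13098 = -12791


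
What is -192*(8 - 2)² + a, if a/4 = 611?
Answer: -4468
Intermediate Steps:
a = 2444 (a = 4*611 = 2444)
-192*(8 - 2)² + a = -192*(8 - 2)² + 2444 = -192*6² + 2444 = -192*36 + 2444 = -6912 + 2444 = -4468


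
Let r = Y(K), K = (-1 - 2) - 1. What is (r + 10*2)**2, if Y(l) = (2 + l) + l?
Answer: 196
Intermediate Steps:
K = -4 (K = -3 - 1 = -4)
Y(l) = 2 + 2*l
r = -6 (r = 2 + 2*(-4) = 2 - 8 = -6)
(r + 10*2)**2 = (-6 + 10*2)**2 = (-6 + 20)**2 = 14**2 = 196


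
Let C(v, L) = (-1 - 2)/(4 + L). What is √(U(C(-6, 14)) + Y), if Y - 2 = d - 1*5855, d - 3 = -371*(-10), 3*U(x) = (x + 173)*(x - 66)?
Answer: I*√1928427/18 ≈ 77.149*I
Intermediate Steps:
C(v, L) = -3/(4 + L)
U(x) = (-66 + x)*(173 + x)/3 (U(x) = ((x + 173)*(x - 66))/3 = ((173 + x)*(-66 + x))/3 = ((-66 + x)*(173 + x))/3 = (-66 + x)*(173 + x)/3)
d = 3713 (d = 3 - 371*(-10) = 3 + 3710 = 3713)
Y = -2140 (Y = 2 + (3713 - 1*5855) = 2 + (3713 - 5855) = 2 - 2142 = -2140)
√(U(C(-6, 14)) + Y) = √((-3806 + (-3/(4 + 14))²/3 + 107*(-3/(4 + 14))/3) - 2140) = √((-3806 + (-3/18)²/3 + 107*(-3/18)/3) - 2140) = √((-3806 + (-3*1/18)²/3 + 107*(-3*1/18)/3) - 2140) = √((-3806 + (-⅙)²/3 + (107/3)*(-⅙)) - 2140) = √((-3806 + (⅓)*(1/36) - 107/18) - 2140) = √((-3806 + 1/108 - 107/18) - 2140) = √(-411689/108 - 2140) = √(-642809/108) = I*√1928427/18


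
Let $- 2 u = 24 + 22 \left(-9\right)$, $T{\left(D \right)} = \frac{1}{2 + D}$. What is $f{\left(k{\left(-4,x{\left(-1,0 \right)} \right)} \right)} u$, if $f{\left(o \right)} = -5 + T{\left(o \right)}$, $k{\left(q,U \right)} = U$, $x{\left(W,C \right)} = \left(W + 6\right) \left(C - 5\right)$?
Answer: $- \frac{10092}{23} \approx -438.78$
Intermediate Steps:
$x{\left(W,C \right)} = \left(-5 + C\right) \left(6 + W\right)$ ($x{\left(W,C \right)} = \left(6 + W\right) \left(-5 + C\right) = \left(-5 + C\right) \left(6 + W\right)$)
$f{\left(o \right)} = -5 + \frac{1}{2 + o}$
$u = 87$ ($u = - \frac{24 + 22 \left(-9\right)}{2} = - \frac{24 - 198}{2} = \left(- \frac{1}{2}\right) \left(-174\right) = 87$)
$f{\left(k{\left(-4,x{\left(-1,0 \right)} \right)} \right)} u = \frac{-9 - 5 \left(-30 - -5 + 6 \cdot 0 + 0 \left(-1\right)\right)}{2 + \left(-30 - -5 + 6 \cdot 0 + 0 \left(-1\right)\right)} 87 = \frac{-9 - 5 \left(-30 + 5 + 0 + 0\right)}{2 + \left(-30 + 5 + 0 + 0\right)} 87 = \frac{-9 - -125}{2 - 25} \cdot 87 = \frac{-9 + 125}{-23} \cdot 87 = \left(- \frac{1}{23}\right) 116 \cdot 87 = \left(- \frac{116}{23}\right) 87 = - \frac{10092}{23}$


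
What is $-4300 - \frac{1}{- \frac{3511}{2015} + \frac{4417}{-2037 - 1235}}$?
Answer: $- \frac{87662869020}{20388247} \approx -4299.7$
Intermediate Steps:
$-4300 - \frac{1}{- \frac{3511}{2015} + \frac{4417}{-2037 - 1235}} = -4300 - \frac{1}{\left(-3511\right) \frac{1}{2015} + \frac{4417}{-3272}} = -4300 - \frac{1}{- \frac{3511}{2015} + 4417 \left(- \frac{1}{3272}\right)} = -4300 - \frac{1}{- \frac{3511}{2015} - \frac{4417}{3272}} = -4300 - \frac{1}{- \frac{20388247}{6593080}} = -4300 - - \frac{6593080}{20388247} = -4300 + \frac{6593080}{20388247} = - \frac{87662869020}{20388247}$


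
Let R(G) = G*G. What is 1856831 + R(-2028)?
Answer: 5969615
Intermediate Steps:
R(G) = G²
1856831 + R(-2028) = 1856831 + (-2028)² = 1856831 + 4112784 = 5969615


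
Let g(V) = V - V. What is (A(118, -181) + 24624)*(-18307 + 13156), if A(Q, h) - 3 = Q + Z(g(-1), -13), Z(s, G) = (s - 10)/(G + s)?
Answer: -1657050945/13 ≈ -1.2747e+8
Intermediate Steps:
g(V) = 0
Z(s, G) = (-10 + s)/(G + s)
A(Q, h) = 49/13 + Q (A(Q, h) = 3 + (Q + (-10 + 0)/(-13 + 0)) = 3 + (Q - 10/(-13)) = 3 + (Q - 1/13*(-10)) = 3 + (Q + 10/13) = 3 + (10/13 + Q) = 49/13 + Q)
(A(118, -181) + 24624)*(-18307 + 13156) = ((49/13 + 118) + 24624)*(-18307 + 13156) = (1583/13 + 24624)*(-5151) = (321695/13)*(-5151) = -1657050945/13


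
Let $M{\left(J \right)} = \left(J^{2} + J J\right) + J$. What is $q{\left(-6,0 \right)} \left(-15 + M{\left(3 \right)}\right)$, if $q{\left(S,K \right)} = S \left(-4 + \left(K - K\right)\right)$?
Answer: $144$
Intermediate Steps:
$M{\left(J \right)} = J + 2 J^{2}$ ($M{\left(J \right)} = \left(J^{2} + J^{2}\right) + J = 2 J^{2} + J = J + 2 J^{2}$)
$q{\left(S,K \right)} = - 4 S$ ($q{\left(S,K \right)} = S \left(-4 + 0\right) = S \left(-4\right) = - 4 S$)
$q{\left(-6,0 \right)} \left(-15 + M{\left(3 \right)}\right) = \left(-4\right) \left(-6\right) \left(-15 + 3 \left(1 + 2 \cdot 3\right)\right) = 24 \left(-15 + 3 \left(1 + 6\right)\right) = 24 \left(-15 + 3 \cdot 7\right) = 24 \left(-15 + 21\right) = 24 \cdot 6 = 144$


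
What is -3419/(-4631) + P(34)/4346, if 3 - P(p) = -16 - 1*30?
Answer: 15085893/20126326 ≈ 0.74956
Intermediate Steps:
P(p) = 49 (P(p) = 3 - (-16 - 1*30) = 3 - (-16 - 30) = 3 - 1*(-46) = 3 + 46 = 49)
-3419/(-4631) + P(34)/4346 = -3419/(-4631) + 49/4346 = -3419*(-1/4631) + 49*(1/4346) = 3419/4631 + 49/4346 = 15085893/20126326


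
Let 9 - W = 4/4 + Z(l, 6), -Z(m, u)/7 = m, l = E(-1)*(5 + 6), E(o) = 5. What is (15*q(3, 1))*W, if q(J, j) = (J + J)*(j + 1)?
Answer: 70740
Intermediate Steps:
q(J, j) = 2*J*(1 + j) (q(J, j) = (2*J)*(1 + j) = 2*J*(1 + j))
l = 55 (l = 5*(5 + 6) = 5*11 = 55)
Z(m, u) = -7*m
W = 393 (W = 9 - (4/4 - 7*55) = 9 - (4*(¼) - 385) = 9 - (1 - 385) = 9 - 1*(-384) = 9 + 384 = 393)
(15*q(3, 1))*W = (15*(2*3*(1 + 1)))*393 = (15*(2*3*2))*393 = (15*12)*393 = 180*393 = 70740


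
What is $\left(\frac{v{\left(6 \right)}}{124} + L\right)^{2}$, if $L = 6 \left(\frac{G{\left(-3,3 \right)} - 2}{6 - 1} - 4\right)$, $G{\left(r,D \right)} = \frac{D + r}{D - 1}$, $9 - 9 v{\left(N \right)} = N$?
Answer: $\frac{2410711801}{3459600} \approx 696.82$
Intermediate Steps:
$v{\left(N \right)} = 1 - \frac{N}{9}$
$G{\left(r,D \right)} = \frac{D + r}{-1 + D}$
$L = - \frac{132}{5}$ ($L = 6 \left(\frac{\frac{3 - 3}{-1 + 3} - 2}{6 - 1} - 4\right) = 6 \left(\frac{\frac{1}{2} \cdot 0 - 2}{5} - 4\right) = 6 \left(\left(\frac{1}{2} \cdot 0 - 2\right) \frac{1}{5} - 4\right) = 6 \left(\left(0 - 2\right) \frac{1}{5} - 4\right) = 6 \left(\left(-2\right) \frac{1}{5} - 4\right) = 6 \left(- \frac{2}{5} - 4\right) = 6 \left(- \frac{22}{5}\right) = - \frac{132}{5} \approx -26.4$)
$\left(\frac{v{\left(6 \right)}}{124} + L\right)^{2} = \left(\frac{1 - \frac{2}{3}}{124} - \frac{132}{5}\right)^{2} = \left(\left(1 - \frac{2}{3}\right) \frac{1}{124} - \frac{132}{5}\right)^{2} = \left(\frac{1}{3} \cdot \frac{1}{124} - \frac{132}{5}\right)^{2} = \left(\frac{1}{372} - \frac{132}{5}\right)^{2} = \left(- \frac{49099}{1860}\right)^{2} = \frac{2410711801}{3459600}$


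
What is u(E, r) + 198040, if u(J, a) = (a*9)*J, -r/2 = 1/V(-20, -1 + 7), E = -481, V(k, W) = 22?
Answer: 2182769/11 ≈ 1.9843e+5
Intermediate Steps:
r = -1/11 (r = -2/22 = -2*1/22 = -1/11 ≈ -0.090909)
u(J, a) = 9*J*a (u(J, a) = (9*a)*J = 9*J*a)
u(E, r) + 198040 = 9*(-481)*(-1/11) + 198040 = 4329/11 + 198040 = 2182769/11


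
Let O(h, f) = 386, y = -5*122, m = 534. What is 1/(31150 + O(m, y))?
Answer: 1/31536 ≈ 3.1710e-5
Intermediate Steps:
y = -610
1/(31150 + O(m, y)) = 1/(31150 + 386) = 1/31536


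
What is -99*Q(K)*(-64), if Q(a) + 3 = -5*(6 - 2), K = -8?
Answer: -145728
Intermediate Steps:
Q(a) = -23 (Q(a) = -3 - 5*(6 - 2) = -3 - 5*4 = -3 - 20 = -23)
-99*Q(K)*(-64) = -99*(-23)*(-64) = 2277*(-64) = -145728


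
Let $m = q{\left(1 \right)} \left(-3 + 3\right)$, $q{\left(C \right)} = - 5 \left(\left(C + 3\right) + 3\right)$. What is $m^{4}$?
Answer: $0$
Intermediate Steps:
$q{\left(C \right)} = -30 - 5 C$ ($q{\left(C \right)} = - 5 \left(\left(3 + C\right) + 3\right) = - 5 \left(6 + C\right) = -30 - 5 C$)
$m = 0$ ($m = \left(-30 - 5\right) \left(-3 + 3\right) = \left(-30 - 5\right) 0 = \left(-35\right) 0 = 0$)
$m^{4} = 0^{4} = 0$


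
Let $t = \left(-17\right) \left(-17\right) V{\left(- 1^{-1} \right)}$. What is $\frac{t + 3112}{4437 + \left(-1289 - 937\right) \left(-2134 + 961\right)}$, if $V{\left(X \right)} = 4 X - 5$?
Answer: $\frac{511}{2615535} \approx 0.00019537$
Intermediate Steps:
$V{\left(X \right)} = -5 + 4 X$
$t = -2601$ ($t = \left(-17\right) \left(-17\right) \left(-5 + 4 \left(- 1^{-1}\right)\right) = 289 \left(-5 + 4 \left(\left(-1\right) 1\right)\right) = 289 \left(-5 + 4 \left(-1\right)\right) = 289 \left(-5 - 4\right) = 289 \left(-9\right) = -2601$)
$\frac{t + 3112}{4437 + \left(-1289 - 937\right) \left(-2134 + 961\right)} = \frac{-2601 + 3112}{4437 + \left(-1289 - 937\right) \left(-2134 + 961\right)} = \frac{511}{4437 - -2611098} = \frac{511}{4437 + 2611098} = \frac{511}{2615535}$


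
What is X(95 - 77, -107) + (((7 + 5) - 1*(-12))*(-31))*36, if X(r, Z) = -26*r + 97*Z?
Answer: -37631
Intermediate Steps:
X(95 - 77, -107) + (((7 + 5) - 1*(-12))*(-31))*36 = (-26*(95 - 77) + 97*(-107)) + (((7 + 5) - 1*(-12))*(-31))*36 = (-26*18 - 10379) + ((12 + 12)*(-31))*36 = (-468 - 10379) + (24*(-31))*36 = -10847 - 744*36 = -10847 - 26784 = -37631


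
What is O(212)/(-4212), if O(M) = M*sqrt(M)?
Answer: -106*sqrt(53)/1053 ≈ -0.73285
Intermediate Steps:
O(M) = M**(3/2)
O(212)/(-4212) = 212**(3/2)/(-4212) = (424*sqrt(53))*(-1/4212) = -106*sqrt(53)/1053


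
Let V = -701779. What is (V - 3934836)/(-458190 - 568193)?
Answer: 4636615/1026383 ≈ 4.5174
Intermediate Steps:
(V - 3934836)/(-458190 - 568193) = (-701779 - 3934836)/(-458190 - 568193) = -4636615/(-1026383) = -4636615*(-1/1026383) = 4636615/1026383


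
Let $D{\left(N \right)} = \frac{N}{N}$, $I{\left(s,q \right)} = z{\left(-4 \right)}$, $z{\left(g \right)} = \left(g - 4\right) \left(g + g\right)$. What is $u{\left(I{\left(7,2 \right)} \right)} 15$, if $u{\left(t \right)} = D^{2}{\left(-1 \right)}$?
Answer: $15$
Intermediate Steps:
$z{\left(g \right)} = 2 g \left(-4 + g\right)$ ($z{\left(g \right)} = \left(-4 + g\right) 2 g = 2 g \left(-4 + g\right)$)
$I{\left(s,q \right)} = 64$ ($I{\left(s,q \right)} = 2 \left(-4\right) \left(-4 - 4\right) = 2 \left(-4\right) \left(-8\right) = 64$)
$D{\left(N \right)} = 1$
$u{\left(t \right)} = 1$ ($u{\left(t \right)} = 1^{2} = 1$)
$u{\left(I{\left(7,2 \right)} \right)} 15 = 1 \cdot 15 = 15$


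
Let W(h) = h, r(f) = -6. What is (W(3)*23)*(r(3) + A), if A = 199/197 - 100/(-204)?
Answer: -1039784/3349 ≈ -310.48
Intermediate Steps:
A = 15074/10047 (A = 199*(1/197) - 100*(-1/204) = 199/197 + 25/51 = 15074/10047 ≈ 1.5003)
(W(3)*23)*(r(3) + A) = (3*23)*(-6 + 15074/10047) = 69*(-45208/10047) = -1039784/3349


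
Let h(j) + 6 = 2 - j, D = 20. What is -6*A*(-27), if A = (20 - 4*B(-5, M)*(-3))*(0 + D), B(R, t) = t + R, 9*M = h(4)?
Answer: -164160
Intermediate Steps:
h(j) = -4 - j (h(j) = -6 + (2 - j) = -4 - j)
M = -8/9 (M = (-4 - 1*4)/9 = (-4 - 4)/9 = (⅑)*(-8) = -8/9 ≈ -0.88889)
B(R, t) = R + t
A = -3040/3 (A = (20 - 4*(-5 - 8/9)*(-3))*(0 + 20) = (20 - 4*(-53/9)*(-3))*20 = (20 + (212/9)*(-3))*20 = (20 - 212/3)*20 = -152/3*20 = -3040/3 ≈ -1013.3)
-6*A*(-27) = -6*(-3040/3)*(-27) = 6080*(-27) = -164160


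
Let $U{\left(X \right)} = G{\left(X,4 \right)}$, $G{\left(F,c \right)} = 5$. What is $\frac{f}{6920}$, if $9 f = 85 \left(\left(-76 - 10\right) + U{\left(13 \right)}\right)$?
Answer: $- \frac{153}{1384} \approx -0.11055$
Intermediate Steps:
$U{\left(X \right)} = 5$
$f = -765$ ($f = \frac{85 \left(\left(-76 - 10\right) + 5\right)}{9} = \frac{85 \left(-86 + 5\right)}{9} = \frac{85 \left(-81\right)}{9} = \frac{1}{9} \left(-6885\right) = -765$)
$\frac{f}{6920} = - \frac{765}{6920} = \left(-765\right) \frac{1}{6920} = - \frac{153}{1384}$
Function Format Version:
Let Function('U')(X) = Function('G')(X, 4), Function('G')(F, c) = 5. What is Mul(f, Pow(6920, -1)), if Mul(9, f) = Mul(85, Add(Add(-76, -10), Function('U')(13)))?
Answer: Rational(-153, 1384) ≈ -0.11055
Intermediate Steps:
Function('U')(X) = 5
f = -765 (f = Mul(Rational(1, 9), Mul(85, Add(Add(-76, -10), 5))) = Mul(Rational(1, 9), Mul(85, Add(-86, 5))) = Mul(Rational(1, 9), Mul(85, -81)) = Mul(Rational(1, 9), -6885) = -765)
Mul(f, Pow(6920, -1)) = Mul(-765, Pow(6920, -1)) = Mul(-765, Rational(1, 6920)) = Rational(-153, 1384)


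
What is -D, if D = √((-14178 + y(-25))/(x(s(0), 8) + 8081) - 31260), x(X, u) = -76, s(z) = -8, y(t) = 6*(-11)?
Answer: -12*I*√13911497255/8005 ≈ -176.81*I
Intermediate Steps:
y(t) = -66
D = 12*I*√13911497255/8005 (D = √((-14178 - 66)/(-76 + 8081) - 31260) = √(-14244/8005 - 31260) = √(-250250544/8005) = 12*I*√13911497255/8005 ≈ 176.81*I)
-D = -12*I*√13911497255/8005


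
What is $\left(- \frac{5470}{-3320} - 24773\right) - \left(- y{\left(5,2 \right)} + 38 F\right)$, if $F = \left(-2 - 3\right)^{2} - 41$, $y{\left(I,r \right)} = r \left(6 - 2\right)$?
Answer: $- \frac{8019577}{332} \approx -24155.0$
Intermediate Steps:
$y{\left(I,r \right)} = 4 r$ ($y{\left(I,r \right)} = r 4 = 4 r$)
$F = -16$ ($F = \left(-5\right)^{2} - 41 = 25 - 41 = -16$)
$\left(- \frac{5470}{-3320} - 24773\right) - \left(- y{\left(5,2 \right)} + 38 F\right) = \left(- \frac{5470}{-3320} - 24773\right) + \left(\left(-38\right) \left(-16\right) + 4 \cdot 2\right) = \left(\left(-5470\right) \left(- \frac{1}{3320}\right) - 24773\right) + \left(608 + 8\right) = \left(\frac{547}{332} - 24773\right) + 616 = - \frac{8224089}{332} + 616 = - \frac{8019577}{332}$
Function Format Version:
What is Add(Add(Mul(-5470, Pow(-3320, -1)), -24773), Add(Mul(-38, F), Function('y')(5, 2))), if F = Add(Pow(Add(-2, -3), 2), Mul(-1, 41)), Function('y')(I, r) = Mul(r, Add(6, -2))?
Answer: Rational(-8019577, 332) ≈ -24155.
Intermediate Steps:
Function('y')(I, r) = Mul(4, r) (Function('y')(I, r) = Mul(r, 4) = Mul(4, r))
F = -16 (F = Add(Pow(-5, 2), -41) = Add(25, -41) = -16)
Add(Add(Mul(-5470, Pow(-3320, -1)), -24773), Add(Mul(-38, F), Function('y')(5, 2))) = Add(Add(Mul(-5470, Pow(-3320, -1)), -24773), Add(Mul(-38, -16), Mul(4, 2))) = Add(Add(Mul(-5470, Rational(-1, 3320)), -24773), Add(608, 8)) = Add(Add(Rational(547, 332), -24773), 616) = Add(Rational(-8224089, 332), 616) = Rational(-8019577, 332)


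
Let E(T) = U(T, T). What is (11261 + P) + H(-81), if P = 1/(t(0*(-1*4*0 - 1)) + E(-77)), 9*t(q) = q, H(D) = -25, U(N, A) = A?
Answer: 865171/77 ≈ 11236.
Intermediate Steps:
E(T) = T
t(q) = q/9
P = -1/77 (P = 1/((0*(-1*4*0 - 1))/9 - 77) = 1/((0*(-4*0 - 1))/9 - 77) = 1/((0*(0 - 1))/9 - 77) = 1/((0*(-1))/9 - 77) = 1/((1/9)*0 - 77) = 1/(0 - 77) = 1/(-77) = -1/77 ≈ -0.012987)
(11261 + P) + H(-81) = (11261 - 1/77) - 25 = 867096/77 - 25 = 865171/77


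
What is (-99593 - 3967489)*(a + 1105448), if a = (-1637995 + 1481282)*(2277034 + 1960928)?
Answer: 2701122549969629556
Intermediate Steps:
a = -664143738906 (a = -156713*4237962 = -664143738906)
(-99593 - 3967489)*(a + 1105448) = (-99593 - 3967489)*(-664143738906 + 1105448) = -4067082*(-664142633458) = 2701122549969629556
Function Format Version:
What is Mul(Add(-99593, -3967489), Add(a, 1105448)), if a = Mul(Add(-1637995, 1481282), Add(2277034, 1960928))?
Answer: 2701122549969629556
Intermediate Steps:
a = -664143738906 (a = Mul(-156713, 4237962) = -664143738906)
Mul(Add(-99593, -3967489), Add(a, 1105448)) = Mul(Add(-99593, -3967489), Add(-664143738906, 1105448)) = Mul(-4067082, -664142633458) = 2701122549969629556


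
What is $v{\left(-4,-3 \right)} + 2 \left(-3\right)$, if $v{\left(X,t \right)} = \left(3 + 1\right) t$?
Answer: $-18$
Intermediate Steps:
$v{\left(X,t \right)} = 4 t$
$v{\left(-4,-3 \right)} + 2 \left(-3\right) = 4 \left(-3\right) + 2 \left(-3\right) = -12 - 6 = -18$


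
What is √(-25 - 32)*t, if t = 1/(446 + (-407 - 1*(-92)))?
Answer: I*√57/131 ≈ 0.057632*I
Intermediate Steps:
t = 1/131 (t = 1/(446 + (-407 + 92)) = 1/(446 - 315) = 1/131 ≈ 0.0076336)
√(-25 - 32)*t = √(-25 - 32)*(1/131) = √(-57)*(1/131) = (I*√57)*(1/131) = I*√57/131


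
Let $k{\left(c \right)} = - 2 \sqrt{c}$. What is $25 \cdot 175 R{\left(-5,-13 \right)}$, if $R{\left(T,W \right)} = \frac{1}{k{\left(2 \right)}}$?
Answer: $- \frac{4375 \sqrt{2}}{4} \approx -1546.8$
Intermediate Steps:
$R{\left(T,W \right)} = - \frac{\sqrt{2}}{4}$ ($R{\left(T,W \right)} = \frac{1}{\left(-2\right) \sqrt{2}} = - \frac{\sqrt{2}}{4}$)
$25 \cdot 175 R{\left(-5,-13 \right)} = 25 \cdot 175 \left(- \frac{\sqrt{2}}{4}\right) = 4375 \left(- \frac{\sqrt{2}}{4}\right) = - \frac{4375 \sqrt{2}}{4}$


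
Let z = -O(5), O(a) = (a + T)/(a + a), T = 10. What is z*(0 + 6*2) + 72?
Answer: 54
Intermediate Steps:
O(a) = (10 + a)/(2*a) (O(a) = (a + 10)/(a + a) = (10 + a)/((2*a)) = (10 + a)*(1/(2*a)) = (10 + a)/(2*a))
z = -3/2 (z = -(10 + 5)/(2*5) = -15/(2*5) = -1*3/2 = -3/2 ≈ -1.5000)
z*(0 + 6*2) + 72 = -3*(0 + 6*2)/2 + 72 = -3*(0 + 12)/2 + 72 = -3/2*12 + 72 = -18 + 72 = 54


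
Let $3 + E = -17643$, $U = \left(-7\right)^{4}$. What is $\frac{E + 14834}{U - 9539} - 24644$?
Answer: $- \frac{87953030}{3569} \approx -24644.0$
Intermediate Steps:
$U = 2401$
$E = -17646$ ($E = -3 - 17643 = -17646$)
$\frac{E + 14834}{U - 9539} - 24644 = \frac{-17646 + 14834}{2401 - 9539} - 24644 = - \frac{2812}{-7138} - 24644 = \left(-2812\right) \left(- \frac{1}{7138}\right) - 24644 = \frac{1406}{3569} - 24644 = - \frac{87953030}{3569}$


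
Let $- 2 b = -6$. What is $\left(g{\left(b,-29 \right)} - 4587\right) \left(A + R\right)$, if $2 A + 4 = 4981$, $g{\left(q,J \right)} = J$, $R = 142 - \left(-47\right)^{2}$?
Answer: $-1945644$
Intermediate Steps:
$b = 3$ ($b = \left(- \frac{1}{2}\right) \left(-6\right) = 3$)
$R = -2067$ ($R = 142 - 2209 = -2067$)
$A = \frac{4977}{2}$ ($A = -2 + \frac{1}{2} \cdot 4981 = -2 + \frac{4981}{2} = \frac{4977}{2} \approx 2488.5$)
$\left(g{\left(b,-29 \right)} - 4587\right) \left(A + R\right) = \left(-29 - 4587\right) \left(\frac{4977}{2} - 2067\right) = \left(-4616\right) \frac{843}{2} = -1945644$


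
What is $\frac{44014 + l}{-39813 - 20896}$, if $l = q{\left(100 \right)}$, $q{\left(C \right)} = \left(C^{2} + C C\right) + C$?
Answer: $- \frac{64114}{60709} \approx -1.0561$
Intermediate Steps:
$q{\left(C \right)} = C + 2 C^{2}$ ($q{\left(C \right)} = \left(C^{2} + C^{2}\right) + C = 2 C^{2} + C = C + 2 C^{2}$)
$l = 20100$ ($l = 100 \left(1 + 2 \cdot 100\right) = 100 \left(1 + 200\right) = 100 \cdot 201 = 20100$)
$\frac{44014 + l}{-39813 - 20896} = \frac{44014 + 20100}{-39813 - 20896} = \frac{64114}{-60709} = 64114 \left(- \frac{1}{60709}\right) = - \frac{64114}{60709}$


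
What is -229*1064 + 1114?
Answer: -242542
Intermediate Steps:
-229*1064 + 1114 = -243656 + 1114 = -242542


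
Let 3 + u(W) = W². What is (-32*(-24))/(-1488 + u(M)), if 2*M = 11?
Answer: -3072/5843 ≈ -0.52576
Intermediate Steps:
M = 11/2 (M = (½)*11 = 11/2 ≈ 5.5000)
u(W) = -3 + W²
(-32*(-24))/(-1488 + u(M)) = (-32*(-24))/(-1488 + (-3 + (11/2)²)) = 768/(-1488 + (-3 + 121/4)) = 768/(-1488 + 109/4) = 768/(-5843/4) = 768*(-4/5843) = -3072/5843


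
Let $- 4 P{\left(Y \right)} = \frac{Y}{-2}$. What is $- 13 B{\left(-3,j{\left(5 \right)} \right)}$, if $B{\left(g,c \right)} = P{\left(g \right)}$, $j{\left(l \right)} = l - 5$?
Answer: $\frac{39}{8} \approx 4.875$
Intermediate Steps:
$P{\left(Y \right)} = \frac{Y}{8}$ ($P{\left(Y \right)} = - \frac{Y \frac{1}{-2}}{4} = - \frac{Y \left(- \frac{1}{2}\right)}{4} = - \frac{\left(- \frac{1}{2}\right) Y}{4} = \frac{Y}{8}$)
$j{\left(l \right)} = -5 + l$ ($j{\left(l \right)} = l - 5 = -5 + l$)
$B{\left(g,c \right)} = \frac{g}{8}$
$- 13 B{\left(-3,j{\left(5 \right)} \right)} = - 13 \cdot \frac{1}{8} \left(-3\right) = \left(-13\right) \left(- \frac{3}{8}\right) = \frac{39}{8}$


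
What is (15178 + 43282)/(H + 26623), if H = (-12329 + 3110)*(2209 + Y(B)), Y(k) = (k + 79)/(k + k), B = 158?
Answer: -233840/81380249 ≈ -0.0028734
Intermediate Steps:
Y(k) = (79 + k)/(2*k) (Y(k) = (79 + k)/((2*k)) = (79 + k)*(1/(2*k)) = (79 + k)/(2*k))
H = -81486741/4 (H = (-12329 + 3110)*(2209 + (½)*(79 + 158)/158) = -9219*(2209 + (½)*(1/158)*237) = -9219*(2209 + ¾) = -9219*8839/4 = -81486741/4 ≈ -2.0372e+7)
(15178 + 43282)/(H + 26623) = (15178 + 43282)/(-81486741/4 + 26623) = 58460/(-81380249/4) = 58460*(-4/81380249) = -233840/81380249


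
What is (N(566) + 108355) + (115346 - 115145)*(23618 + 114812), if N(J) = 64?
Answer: 27932849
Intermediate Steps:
(N(566) + 108355) + (115346 - 115145)*(23618 + 114812) = (64 + 108355) + (115346 - 115145)*(23618 + 114812) = 108419 + 201*138430 = 108419 + 27824430 = 27932849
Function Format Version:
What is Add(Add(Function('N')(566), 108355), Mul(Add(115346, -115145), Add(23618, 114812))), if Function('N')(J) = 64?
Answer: 27932849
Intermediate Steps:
Add(Add(Function('N')(566), 108355), Mul(Add(115346, -115145), Add(23618, 114812))) = Add(Add(64, 108355), Mul(Add(115346, -115145), Add(23618, 114812))) = Add(108419, Mul(201, 138430)) = Add(108419, 27824430) = 27932849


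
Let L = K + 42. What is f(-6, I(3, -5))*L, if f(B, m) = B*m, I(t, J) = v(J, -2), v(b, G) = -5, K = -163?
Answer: -3630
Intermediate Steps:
I(t, J) = -5
L = -121 (L = -163 + 42 = -121)
f(-6, I(3, -5))*L = -6*(-5)*(-121) = 30*(-121) = -3630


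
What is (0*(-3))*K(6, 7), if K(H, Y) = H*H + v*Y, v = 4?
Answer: 0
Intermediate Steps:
K(H, Y) = H² + 4*Y (K(H, Y) = H*H + 4*Y = H² + 4*Y)
(0*(-3))*K(6, 7) = (0*(-3))*(6² + 4*7) = 0*(36 + 28) = 0*64 = 0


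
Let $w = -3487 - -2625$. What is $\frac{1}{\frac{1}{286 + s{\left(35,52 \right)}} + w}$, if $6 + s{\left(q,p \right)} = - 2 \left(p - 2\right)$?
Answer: $- \frac{180}{155159} \approx -0.0011601$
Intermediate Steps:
$s{\left(q,p \right)} = -2 - 2 p$ ($s{\left(q,p \right)} = -6 - 2 \left(p - 2\right) = -6 - 2 \left(-2 + p\right) = -6 - \left(-4 + 2 p\right) = -2 - 2 p$)
$w = -862$ ($w = -3487 + 2625 = -862$)
$\frac{1}{\frac{1}{286 + s{\left(35,52 \right)}} + w} = \frac{1}{\frac{1}{286 - 106} - 862} = \frac{1}{\frac{1}{180} - 862} = \frac{1}{- \frac{155159}{180}} = - \frac{180}{155159}$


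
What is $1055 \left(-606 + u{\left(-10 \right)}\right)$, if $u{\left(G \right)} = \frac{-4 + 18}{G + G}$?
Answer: $- \frac{1280137}{2} \approx -6.4007 \cdot 10^{5}$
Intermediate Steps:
$u{\left(G \right)} = \frac{7}{G}$ ($u{\left(G \right)} = \frac{14}{2 G} = 14 \frac{1}{2 G} = \frac{7}{G}$)
$1055 \left(-606 + u{\left(-10 \right)}\right) = 1055 \left(-606 + \frac{7}{-10}\right) = 1055 \left(-606 + 7 \left(- \frac{1}{10}\right)\right) = 1055 \left(-606 - \frac{7}{10}\right) = 1055 \left(- \frac{6067}{10}\right) = - \frac{1280137}{2}$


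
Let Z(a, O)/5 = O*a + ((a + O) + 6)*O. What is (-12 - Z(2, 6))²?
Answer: 242064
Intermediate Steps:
Z(a, O) = 5*O*a + 5*O*(6 + O + a) (Z(a, O) = 5*(O*a + ((a + O) + 6)*O) = 5*(O*a + ((O + a) + 6)*O) = 5*(O*a + (6 + O + a)*O) = 5*(O*a + O*(6 + O + a)) = 5*O*a + 5*O*(6 + O + a))
(-12 - Z(2, 6))² = (-12 - 5*6*(6 + 6 + 2*2))² = (-12 - 5*6*(6 + 6 + 4))² = (-12 - 5*6*16)² = (-12 - 1*480)² = (-12 - 480)² = (-492)² = 242064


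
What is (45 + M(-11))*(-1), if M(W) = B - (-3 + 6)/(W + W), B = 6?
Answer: -1125/22 ≈ -51.136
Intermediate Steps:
M(W) = 6 - 3/(2*W) (M(W) = 6 - (-3 + 6)/(W + W) = 6 - 3/(2*W))
(45 + M(-11))*(-1) = (45 + (6 - 3/2/(-11)))*(-1) = (45 + (6 - 3/2*(-1/11)))*(-1) = (45 + (6 + 3/22))*(-1) = (45 + 135/22)*(-1) = (1125/22)*(-1) = -1125/22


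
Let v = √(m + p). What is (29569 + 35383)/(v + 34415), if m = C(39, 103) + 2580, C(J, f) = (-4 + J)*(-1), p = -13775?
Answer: 447064616/236880691 - 64952*I*√11230/1184403455 ≈ 1.8873 - 0.0058114*I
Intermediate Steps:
C(J, f) = 4 - J
m = 2545 (m = (4 - 1*39) + 2580 = (4 - 39) + 2580 = -35 + 2580 = 2545)
v = I*√11230 (v = √(2545 - 13775) = √(-11230) = I*√11230 ≈ 105.97*I)
(29569 + 35383)/(v + 34415) = (29569 + 35383)/(I*√11230 + 34415) = 64952/(34415 + I*√11230)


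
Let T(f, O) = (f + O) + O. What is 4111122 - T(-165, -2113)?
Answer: 4115513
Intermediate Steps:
T(f, O) = f + 2*O (T(f, O) = (O + f) + O = f + 2*O)
4111122 - T(-165, -2113) = 4111122 - (-165 + 2*(-2113)) = 4111122 - (-165 - 4226) = 4111122 - 1*(-4391) = 4111122 + 4391 = 4115513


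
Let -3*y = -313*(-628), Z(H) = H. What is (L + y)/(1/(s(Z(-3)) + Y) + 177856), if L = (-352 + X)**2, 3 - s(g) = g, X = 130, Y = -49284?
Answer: -800143312/8764387967 ≈ -0.091295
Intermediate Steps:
s(g) = 3 - g
y = -196564/3 (y = -(-313)*(-628)/3 = -1/3*196564 = -196564/3 ≈ -65521.)
L = 49284 (L = (-352 + 130)**2 = (-222)**2 = 49284)
(L + y)/(1/(s(Z(-3)) + Y) + 177856) = (49284 - 196564/3)/(1/((3 - 1*(-3)) - 49284) + 177856) = -48712/(3*(1/((3 + 3) - 49284) + 177856)) = -48712/(3*(1/(6 - 49284) + 177856)) = -48712/(3*(1/(-49278) + 177856)) = -48712/(3*(-1/49278 + 177856)) = -48712/(3*8764387967/49278) = -48712/3*49278/8764387967 = -800143312/8764387967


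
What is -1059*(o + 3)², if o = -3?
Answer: 0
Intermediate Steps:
-1059*(o + 3)² = -1059*(-3 + 3)² = -1059*0² = -1059*0 = 0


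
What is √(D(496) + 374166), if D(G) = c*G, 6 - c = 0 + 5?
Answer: √374662 ≈ 612.10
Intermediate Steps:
c = 1 (c = 6 - (0 + 5) = 6 - 1*5 = 6 - 5 = 1)
D(G) = G (D(G) = 1*G = G)
√(D(496) + 374166) = √(496 + 374166) = √374662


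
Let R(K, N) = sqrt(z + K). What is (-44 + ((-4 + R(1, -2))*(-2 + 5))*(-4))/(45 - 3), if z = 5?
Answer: 2/21 - 2*sqrt(6)/7 ≈ -0.60462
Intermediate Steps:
R(K, N) = sqrt(5 + K)
(-44 + ((-4 + R(1, -2))*(-2 + 5))*(-4))/(45 - 3) = (-44 + ((-4 + sqrt(5 + 1))*(-2 + 5))*(-4))/(45 - 3) = (-44 + ((-4 + sqrt(6))*3)*(-4))/42 = (-44 + (-12 + 3*sqrt(6))*(-4))*(1/42) = (-44 + (48 - 12*sqrt(6)))*(1/42) = (4 - 12*sqrt(6))*(1/42) = 2/21 - 2*sqrt(6)/7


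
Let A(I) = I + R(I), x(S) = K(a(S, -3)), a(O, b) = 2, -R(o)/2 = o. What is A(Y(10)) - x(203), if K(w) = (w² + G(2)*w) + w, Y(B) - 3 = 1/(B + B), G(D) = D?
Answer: -261/20 ≈ -13.050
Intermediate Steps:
R(o) = -2*o
Y(B) = 3 + 1/(2*B) (Y(B) = 3 + 1/(B + B) = 3 + 1/(2*B))
K(w) = w² + 3*w (K(w) = (w² + 2*w) + w = w² + 3*w)
x(S) = 10 (x(S) = 2*(3 + 2) = 2*5 = 10)
A(I) = -I (A(I) = I - 2*I = -I)
A(Y(10)) - x(203) = -(3 + (½)/10) - 1*10 = -(3 + (½)*(⅒)) - 10 = -(3 + 1/20) - 10 = -1*61/20 - 10 = -61/20 - 10 = -261/20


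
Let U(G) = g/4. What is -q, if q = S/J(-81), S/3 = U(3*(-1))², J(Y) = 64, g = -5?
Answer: -75/1024 ≈ -0.073242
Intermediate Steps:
U(G) = -5/4
S = 75/16 (S = 3*(-5/4)² = 3*(25/16) = 75/16 ≈ 4.6875)
q = 75/1024 (q = (75/16)/64 = (75/16)*(1/64) = 75/1024 ≈ 0.073242)
-q = -1*75/1024 = -75/1024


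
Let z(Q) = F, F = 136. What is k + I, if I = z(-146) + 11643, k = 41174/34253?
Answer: 403507261/34253 ≈ 11780.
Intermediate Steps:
z(Q) = 136
k = 41174/34253 (k = 41174*(1/34253) = 41174/34253 ≈ 1.2021)
I = 11779 (I = 136 + 11643 = 11779)
k + I = 41174/34253 + 11779 = 403507261/34253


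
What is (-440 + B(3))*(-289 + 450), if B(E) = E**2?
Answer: -69391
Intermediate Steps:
(-440 + B(3))*(-289 + 450) = (-440 + 3**2)*(-289 + 450) = (-440 + 9)*161 = -431*161 = -69391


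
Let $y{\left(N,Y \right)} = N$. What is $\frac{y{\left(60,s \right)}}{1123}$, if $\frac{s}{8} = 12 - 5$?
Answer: $\frac{60}{1123} \approx 0.053428$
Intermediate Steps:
$s = 56$ ($s = 8 \left(12 - 5\right) = 8 \cdot 7 = 56$)
$\frac{y{\left(60,s \right)}}{1123} = \frac{60}{1123}$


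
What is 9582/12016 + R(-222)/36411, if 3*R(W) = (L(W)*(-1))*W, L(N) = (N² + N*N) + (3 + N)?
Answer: 14633207903/72919096 ≈ 200.68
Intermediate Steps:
L(N) = 3 + N + 2*N² (L(N) = (N² + N²) + (3 + N) = 2*N² + (3 + N) = 3 + N + 2*N²)
R(W) = W*(-3 - W - 2*W²)/3 (R(W) = (((3 + W + 2*W²)*(-1))*W)/3 = ((-3 - W - 2*W²)*W)/3 = (W*(-3 - W - 2*W²))/3 = W*(-3 - W - 2*W²)/3)
9582/12016 + R(-222)/36411 = 9582/12016 - ⅓*(-222)*(3 - 222 + 2*(-222)²)/36411 = 9582*(1/12016) - ⅓*(-222)*(3 - 222 + 2*49284)*(1/36411) = 4791/6008 - ⅓*(-222)*(3 - 222 + 98568)*(1/36411) = 4791/6008 - ⅓*(-222)*98349*(1/36411) = 4791/6008 + 7277826*(1/36411) = 4791/6008 + 2425942/12137 = 14633207903/72919096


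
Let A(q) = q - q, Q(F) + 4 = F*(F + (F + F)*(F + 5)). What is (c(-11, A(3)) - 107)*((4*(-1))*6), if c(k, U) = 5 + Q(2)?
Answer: 1104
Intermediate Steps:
Q(F) = -4 + F*(F + 2*F*(5 + F)) (Q(F) = -4 + F*(F + (F + F)*(F + 5)) = -4 + F*(F + (2*F)*(5 + F)) = -4 + F*(F + 2*F*(5 + F)))
A(q) = 0
c(k, U) = 61 (c(k, U) = 5 + (-4 + 2*2³ + 11*2²) = 5 + (-4 + 2*8 + 11*4) = 5 + (-4 + 16 + 44) = 5 + 56 = 61)
(c(-11, A(3)) - 107)*((4*(-1))*6) = (61 - 107)*((4*(-1))*6) = -(-184)*6 = -46*(-24) = 1104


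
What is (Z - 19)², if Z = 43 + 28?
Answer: 2704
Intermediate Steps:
Z = 71
(Z - 19)² = (71 - 19)² = 52² = 2704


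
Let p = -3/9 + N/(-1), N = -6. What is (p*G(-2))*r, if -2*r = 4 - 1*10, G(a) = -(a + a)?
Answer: 68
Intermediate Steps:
p = 17/3 (p = -3/9 - 6/(-1) = -3*⅑ - 6*(-1) = -⅓ + 6 = 17/3 ≈ 5.6667)
G(a) = -2*a
r = 3 (r = -(4 - 1*10)/2 = -(4 - 10)/2 = -½*(-6) = 3)
(p*G(-2))*r = (17*(-2*(-2))/3)*3 = ((17/3)*4)*3 = (68/3)*3 = 68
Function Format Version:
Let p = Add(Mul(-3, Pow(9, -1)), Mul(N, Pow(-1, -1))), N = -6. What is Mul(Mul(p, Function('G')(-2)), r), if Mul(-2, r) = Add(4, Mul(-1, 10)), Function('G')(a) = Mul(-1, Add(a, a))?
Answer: 68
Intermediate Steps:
p = Rational(17, 3) (p = Add(Mul(-3, Pow(9, -1)), Mul(-6, Pow(-1, -1))) = Add(Mul(-3, Rational(1, 9)), Mul(-6, -1)) = Add(Rational(-1, 3), 6) = Rational(17, 3) ≈ 5.6667)
Function('G')(a) = Mul(-2, a) (Function('G')(a) = Mul(-1, Mul(2, a)) = Mul(-2, a))
r = 3 (r = Mul(Rational(-1, 2), Add(4, Mul(-1, 10))) = Mul(Rational(-1, 2), Add(4, -10)) = Mul(Rational(-1, 2), -6) = 3)
Mul(Mul(p, Function('G')(-2)), r) = Mul(Mul(Rational(17, 3), Mul(-2, -2)), 3) = Mul(Mul(Rational(17, 3), 4), 3) = Mul(Rational(68, 3), 3) = 68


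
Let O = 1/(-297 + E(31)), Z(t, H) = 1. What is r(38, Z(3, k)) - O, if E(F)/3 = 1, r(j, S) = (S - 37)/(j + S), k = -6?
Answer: -3515/3822 ≈ -0.91968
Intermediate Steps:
r(j, S) = (-37 + S)/(S + j)
E(F) = 3 (E(F) = 3*1 = 3)
O = -1/294 (O = 1/(-297 + 3) = 1/(-294) = -1/294 ≈ -0.0034014)
r(38, Z(3, k)) - O = (-37 + 1)/(1 + 38) - 1*(-1/294) = -36/39 + 1/294 = (1/39)*(-36) + 1/294 = -12/13 + 1/294 = -3515/3822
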